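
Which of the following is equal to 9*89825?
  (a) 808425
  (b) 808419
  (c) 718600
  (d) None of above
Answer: a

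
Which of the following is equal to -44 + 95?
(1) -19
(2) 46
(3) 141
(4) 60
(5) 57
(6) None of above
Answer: 6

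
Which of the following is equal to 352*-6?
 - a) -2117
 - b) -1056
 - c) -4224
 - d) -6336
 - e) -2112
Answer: e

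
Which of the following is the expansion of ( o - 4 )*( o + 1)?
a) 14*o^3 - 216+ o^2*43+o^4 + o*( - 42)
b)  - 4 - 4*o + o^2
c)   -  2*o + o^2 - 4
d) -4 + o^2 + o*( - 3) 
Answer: d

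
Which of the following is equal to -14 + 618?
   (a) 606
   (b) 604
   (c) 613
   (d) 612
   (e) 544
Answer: b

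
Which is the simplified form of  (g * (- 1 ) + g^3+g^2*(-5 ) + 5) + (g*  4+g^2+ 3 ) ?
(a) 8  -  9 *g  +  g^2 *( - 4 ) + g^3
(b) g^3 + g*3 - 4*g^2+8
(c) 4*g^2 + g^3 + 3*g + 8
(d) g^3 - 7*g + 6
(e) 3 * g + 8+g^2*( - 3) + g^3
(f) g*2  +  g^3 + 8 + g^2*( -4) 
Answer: b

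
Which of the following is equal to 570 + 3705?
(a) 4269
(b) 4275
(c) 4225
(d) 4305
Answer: b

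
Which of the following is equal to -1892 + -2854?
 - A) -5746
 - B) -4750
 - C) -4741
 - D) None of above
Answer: D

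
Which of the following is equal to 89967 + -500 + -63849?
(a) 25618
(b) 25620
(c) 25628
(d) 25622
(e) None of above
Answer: a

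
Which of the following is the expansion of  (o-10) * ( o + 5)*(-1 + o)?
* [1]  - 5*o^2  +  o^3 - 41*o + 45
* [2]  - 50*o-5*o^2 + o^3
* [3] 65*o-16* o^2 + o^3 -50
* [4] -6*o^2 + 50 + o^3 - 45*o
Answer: 4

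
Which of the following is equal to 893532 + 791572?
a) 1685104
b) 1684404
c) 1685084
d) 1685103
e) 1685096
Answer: a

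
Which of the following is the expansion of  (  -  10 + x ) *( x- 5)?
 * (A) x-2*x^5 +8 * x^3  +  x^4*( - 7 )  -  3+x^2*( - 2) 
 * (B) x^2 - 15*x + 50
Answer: B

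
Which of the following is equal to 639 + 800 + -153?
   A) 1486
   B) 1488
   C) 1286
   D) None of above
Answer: C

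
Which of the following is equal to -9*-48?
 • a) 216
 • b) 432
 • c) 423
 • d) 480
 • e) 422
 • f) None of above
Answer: b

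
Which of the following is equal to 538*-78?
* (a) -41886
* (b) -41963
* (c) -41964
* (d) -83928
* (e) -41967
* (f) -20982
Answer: c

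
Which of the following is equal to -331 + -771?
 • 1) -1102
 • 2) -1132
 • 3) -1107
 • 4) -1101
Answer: 1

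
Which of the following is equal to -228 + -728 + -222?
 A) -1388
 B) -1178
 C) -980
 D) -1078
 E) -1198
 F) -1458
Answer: B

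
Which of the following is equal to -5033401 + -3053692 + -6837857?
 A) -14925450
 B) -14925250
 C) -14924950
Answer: C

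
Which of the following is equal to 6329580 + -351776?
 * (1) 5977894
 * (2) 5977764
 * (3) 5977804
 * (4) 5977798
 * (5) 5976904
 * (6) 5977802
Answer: 3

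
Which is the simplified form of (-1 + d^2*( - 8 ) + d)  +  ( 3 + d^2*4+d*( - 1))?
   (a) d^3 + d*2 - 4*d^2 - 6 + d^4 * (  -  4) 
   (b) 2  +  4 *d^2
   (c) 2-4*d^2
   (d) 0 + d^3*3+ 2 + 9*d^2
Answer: c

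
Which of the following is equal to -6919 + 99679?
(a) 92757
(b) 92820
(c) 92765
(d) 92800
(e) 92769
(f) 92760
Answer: f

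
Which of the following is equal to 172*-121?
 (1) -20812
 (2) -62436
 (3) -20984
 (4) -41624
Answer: 1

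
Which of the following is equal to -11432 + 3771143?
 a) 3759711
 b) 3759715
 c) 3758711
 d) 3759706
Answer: a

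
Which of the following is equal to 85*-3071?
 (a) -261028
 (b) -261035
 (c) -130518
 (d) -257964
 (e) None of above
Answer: b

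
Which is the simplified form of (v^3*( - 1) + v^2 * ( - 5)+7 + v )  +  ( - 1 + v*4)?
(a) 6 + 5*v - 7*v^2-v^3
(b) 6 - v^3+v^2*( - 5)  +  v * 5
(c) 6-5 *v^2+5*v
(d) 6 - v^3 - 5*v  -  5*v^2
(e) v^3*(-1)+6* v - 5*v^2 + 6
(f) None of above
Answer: b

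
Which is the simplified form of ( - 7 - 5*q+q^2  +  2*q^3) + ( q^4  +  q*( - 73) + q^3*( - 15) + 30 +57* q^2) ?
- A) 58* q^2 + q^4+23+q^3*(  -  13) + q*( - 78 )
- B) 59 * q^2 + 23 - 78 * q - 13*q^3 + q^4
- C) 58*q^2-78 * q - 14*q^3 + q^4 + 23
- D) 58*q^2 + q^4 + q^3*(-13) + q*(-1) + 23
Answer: A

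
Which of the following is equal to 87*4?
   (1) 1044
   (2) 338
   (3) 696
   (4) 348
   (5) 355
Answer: 4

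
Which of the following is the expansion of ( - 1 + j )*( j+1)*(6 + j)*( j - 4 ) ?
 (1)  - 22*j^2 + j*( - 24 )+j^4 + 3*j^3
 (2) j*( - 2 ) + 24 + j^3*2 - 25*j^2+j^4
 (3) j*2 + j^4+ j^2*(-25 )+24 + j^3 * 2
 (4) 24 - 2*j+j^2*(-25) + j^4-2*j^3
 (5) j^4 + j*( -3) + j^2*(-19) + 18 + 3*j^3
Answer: 2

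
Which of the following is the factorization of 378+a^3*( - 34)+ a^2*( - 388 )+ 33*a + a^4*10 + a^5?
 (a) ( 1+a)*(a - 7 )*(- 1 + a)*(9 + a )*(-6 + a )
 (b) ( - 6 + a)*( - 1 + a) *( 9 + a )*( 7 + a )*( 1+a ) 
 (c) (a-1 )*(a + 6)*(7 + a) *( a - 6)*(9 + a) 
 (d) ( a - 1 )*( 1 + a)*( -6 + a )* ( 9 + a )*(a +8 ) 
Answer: b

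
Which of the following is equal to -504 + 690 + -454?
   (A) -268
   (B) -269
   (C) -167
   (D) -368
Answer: A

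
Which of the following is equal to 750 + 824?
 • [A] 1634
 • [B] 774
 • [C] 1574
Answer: C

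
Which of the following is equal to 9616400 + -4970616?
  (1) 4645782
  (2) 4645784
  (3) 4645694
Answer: 2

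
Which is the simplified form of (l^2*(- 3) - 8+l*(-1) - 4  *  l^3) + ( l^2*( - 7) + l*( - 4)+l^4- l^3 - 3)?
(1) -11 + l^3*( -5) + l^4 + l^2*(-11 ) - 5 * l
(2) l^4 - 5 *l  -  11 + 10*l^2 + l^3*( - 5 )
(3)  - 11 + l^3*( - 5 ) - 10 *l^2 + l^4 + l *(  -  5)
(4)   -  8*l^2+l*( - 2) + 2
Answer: 3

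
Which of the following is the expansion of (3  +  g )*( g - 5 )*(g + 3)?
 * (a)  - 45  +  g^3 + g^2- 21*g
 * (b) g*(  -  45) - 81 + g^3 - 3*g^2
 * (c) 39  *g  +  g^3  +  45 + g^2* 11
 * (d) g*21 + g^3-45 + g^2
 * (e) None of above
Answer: a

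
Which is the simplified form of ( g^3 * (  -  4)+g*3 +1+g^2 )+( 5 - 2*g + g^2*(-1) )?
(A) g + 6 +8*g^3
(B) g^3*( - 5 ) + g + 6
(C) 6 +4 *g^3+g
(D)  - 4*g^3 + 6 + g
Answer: D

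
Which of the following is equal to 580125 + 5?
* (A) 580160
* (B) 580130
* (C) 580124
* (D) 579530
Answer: B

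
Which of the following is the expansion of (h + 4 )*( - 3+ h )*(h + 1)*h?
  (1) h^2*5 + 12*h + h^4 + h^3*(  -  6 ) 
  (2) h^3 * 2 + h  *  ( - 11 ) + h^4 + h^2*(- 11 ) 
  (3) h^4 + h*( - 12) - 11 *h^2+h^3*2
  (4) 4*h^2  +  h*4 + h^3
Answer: 3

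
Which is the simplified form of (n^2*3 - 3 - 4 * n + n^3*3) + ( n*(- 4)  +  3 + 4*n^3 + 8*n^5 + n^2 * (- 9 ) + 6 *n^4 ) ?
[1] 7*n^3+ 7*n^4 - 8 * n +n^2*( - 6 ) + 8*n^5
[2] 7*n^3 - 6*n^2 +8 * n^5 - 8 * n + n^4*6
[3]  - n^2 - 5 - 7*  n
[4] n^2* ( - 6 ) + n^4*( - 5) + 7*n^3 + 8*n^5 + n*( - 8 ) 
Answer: 2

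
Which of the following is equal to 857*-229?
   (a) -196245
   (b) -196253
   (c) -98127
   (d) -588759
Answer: b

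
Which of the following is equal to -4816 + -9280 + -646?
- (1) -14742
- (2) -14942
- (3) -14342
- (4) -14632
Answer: 1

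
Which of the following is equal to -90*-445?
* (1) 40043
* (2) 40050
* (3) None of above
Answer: 2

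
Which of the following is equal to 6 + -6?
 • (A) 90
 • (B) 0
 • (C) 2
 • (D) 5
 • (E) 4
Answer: B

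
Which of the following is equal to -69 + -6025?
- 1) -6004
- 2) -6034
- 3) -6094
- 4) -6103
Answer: 3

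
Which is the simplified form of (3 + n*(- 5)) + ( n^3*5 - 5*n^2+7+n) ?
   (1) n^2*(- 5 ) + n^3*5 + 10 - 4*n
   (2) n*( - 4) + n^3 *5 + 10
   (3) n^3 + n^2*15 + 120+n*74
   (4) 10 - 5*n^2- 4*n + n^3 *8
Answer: 1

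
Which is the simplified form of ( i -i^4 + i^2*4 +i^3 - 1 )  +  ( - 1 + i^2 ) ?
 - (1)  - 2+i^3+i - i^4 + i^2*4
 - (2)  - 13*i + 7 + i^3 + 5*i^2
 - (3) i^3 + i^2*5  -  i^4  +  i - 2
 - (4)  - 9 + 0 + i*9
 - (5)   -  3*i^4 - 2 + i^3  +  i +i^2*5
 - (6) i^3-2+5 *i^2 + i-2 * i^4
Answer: 3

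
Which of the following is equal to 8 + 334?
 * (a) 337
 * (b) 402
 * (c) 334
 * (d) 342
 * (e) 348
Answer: d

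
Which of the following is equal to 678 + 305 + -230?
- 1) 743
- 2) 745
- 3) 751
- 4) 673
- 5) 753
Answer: 5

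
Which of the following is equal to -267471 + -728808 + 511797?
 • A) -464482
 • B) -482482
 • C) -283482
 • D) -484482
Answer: D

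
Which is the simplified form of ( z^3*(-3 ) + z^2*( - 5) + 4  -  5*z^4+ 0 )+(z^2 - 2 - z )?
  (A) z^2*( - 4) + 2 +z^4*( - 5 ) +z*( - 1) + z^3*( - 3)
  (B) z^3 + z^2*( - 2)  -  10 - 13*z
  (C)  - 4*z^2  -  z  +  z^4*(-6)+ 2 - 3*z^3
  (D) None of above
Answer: A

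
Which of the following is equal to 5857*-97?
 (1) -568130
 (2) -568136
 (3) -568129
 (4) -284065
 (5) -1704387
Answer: 3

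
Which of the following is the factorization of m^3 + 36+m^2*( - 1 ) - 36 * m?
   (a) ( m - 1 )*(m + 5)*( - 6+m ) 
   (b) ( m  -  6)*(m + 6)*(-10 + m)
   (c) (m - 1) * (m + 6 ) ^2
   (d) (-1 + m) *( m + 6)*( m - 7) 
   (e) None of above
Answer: e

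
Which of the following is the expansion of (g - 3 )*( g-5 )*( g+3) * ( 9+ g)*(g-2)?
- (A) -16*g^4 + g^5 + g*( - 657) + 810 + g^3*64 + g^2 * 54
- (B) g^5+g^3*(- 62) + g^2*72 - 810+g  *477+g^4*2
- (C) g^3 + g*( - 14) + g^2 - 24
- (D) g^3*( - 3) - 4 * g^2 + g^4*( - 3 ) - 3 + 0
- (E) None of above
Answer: B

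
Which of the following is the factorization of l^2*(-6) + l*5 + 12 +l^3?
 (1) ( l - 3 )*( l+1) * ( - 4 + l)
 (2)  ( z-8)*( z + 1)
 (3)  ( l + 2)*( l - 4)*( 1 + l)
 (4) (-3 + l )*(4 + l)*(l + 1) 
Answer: 1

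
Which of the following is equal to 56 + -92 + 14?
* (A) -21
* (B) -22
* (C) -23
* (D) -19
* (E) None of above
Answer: B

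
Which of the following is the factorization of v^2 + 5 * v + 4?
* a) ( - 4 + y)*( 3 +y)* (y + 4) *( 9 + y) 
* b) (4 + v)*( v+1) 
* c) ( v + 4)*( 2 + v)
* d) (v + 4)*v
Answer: b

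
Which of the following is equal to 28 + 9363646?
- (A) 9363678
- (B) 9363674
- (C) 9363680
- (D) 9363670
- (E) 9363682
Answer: B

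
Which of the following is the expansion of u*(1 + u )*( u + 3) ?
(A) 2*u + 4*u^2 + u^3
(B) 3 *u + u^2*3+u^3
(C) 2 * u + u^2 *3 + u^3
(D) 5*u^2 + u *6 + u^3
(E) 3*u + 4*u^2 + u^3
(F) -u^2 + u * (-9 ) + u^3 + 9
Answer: E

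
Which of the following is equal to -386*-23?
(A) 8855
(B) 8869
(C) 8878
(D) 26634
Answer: C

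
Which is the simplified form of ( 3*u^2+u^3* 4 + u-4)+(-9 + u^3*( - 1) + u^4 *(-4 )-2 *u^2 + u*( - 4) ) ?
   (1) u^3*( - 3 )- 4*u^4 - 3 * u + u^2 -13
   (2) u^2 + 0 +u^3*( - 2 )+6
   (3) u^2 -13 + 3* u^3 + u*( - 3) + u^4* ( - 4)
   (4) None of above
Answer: 3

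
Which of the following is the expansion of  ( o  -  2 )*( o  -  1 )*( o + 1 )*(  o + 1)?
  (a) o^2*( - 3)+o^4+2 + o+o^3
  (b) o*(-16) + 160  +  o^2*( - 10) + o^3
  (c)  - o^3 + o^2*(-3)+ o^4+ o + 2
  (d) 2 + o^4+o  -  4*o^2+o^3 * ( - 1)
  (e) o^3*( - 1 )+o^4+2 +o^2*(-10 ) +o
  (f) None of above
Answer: c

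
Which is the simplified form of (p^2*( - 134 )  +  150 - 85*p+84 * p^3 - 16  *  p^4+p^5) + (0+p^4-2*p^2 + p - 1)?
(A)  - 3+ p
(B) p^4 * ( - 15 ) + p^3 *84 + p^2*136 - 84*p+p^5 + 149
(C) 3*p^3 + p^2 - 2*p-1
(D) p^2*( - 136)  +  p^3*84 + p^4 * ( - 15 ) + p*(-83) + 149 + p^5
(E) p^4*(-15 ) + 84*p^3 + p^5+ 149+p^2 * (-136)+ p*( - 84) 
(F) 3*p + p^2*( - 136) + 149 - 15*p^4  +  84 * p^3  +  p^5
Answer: E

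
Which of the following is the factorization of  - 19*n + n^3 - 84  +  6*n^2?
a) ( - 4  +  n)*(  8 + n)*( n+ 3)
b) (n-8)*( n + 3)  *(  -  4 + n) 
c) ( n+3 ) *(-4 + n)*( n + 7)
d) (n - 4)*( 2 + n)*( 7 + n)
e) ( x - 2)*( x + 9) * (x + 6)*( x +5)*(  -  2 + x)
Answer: c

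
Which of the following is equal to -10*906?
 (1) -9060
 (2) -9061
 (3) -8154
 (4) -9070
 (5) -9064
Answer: 1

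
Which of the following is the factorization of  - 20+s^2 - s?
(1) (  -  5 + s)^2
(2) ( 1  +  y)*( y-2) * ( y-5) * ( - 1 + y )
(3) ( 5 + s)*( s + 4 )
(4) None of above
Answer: 4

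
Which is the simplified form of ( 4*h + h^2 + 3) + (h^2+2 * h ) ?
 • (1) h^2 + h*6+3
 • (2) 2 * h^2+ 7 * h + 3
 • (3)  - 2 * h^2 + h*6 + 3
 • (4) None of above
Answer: 4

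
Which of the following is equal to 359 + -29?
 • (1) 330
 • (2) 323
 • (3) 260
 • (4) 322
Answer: 1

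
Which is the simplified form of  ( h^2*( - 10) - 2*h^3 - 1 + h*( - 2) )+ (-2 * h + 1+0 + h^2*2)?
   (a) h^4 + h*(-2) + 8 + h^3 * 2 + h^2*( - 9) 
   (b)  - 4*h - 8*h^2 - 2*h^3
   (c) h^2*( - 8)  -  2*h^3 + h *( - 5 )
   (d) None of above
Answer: b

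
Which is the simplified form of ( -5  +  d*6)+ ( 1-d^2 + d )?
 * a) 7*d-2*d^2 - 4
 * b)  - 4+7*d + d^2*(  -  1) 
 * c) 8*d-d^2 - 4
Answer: b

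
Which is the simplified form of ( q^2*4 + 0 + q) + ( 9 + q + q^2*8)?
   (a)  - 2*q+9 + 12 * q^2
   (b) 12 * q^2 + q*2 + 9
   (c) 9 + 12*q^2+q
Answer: b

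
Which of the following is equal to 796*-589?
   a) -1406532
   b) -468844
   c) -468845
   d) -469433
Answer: b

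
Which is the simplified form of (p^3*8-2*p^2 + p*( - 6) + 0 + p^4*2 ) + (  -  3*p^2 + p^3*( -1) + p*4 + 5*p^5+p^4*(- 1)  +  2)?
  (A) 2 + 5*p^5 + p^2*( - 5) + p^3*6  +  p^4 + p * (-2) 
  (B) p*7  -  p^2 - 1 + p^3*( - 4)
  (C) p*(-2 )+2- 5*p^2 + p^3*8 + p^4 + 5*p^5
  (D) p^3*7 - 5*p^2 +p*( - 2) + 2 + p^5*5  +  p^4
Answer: D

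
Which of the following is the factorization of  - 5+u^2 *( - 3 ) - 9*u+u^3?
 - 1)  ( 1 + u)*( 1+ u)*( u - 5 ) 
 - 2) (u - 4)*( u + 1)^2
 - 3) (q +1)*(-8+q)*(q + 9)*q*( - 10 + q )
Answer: 1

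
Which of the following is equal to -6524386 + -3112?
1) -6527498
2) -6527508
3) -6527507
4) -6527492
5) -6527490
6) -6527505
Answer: 1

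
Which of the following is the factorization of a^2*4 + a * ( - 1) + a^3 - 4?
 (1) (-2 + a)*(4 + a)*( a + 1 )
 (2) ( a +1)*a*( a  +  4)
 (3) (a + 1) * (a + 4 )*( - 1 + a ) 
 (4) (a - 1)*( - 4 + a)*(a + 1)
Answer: 3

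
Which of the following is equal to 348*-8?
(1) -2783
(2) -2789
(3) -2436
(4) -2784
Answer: 4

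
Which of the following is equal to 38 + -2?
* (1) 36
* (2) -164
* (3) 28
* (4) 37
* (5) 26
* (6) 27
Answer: 1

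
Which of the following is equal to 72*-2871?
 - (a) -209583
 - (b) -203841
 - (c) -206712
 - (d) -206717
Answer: c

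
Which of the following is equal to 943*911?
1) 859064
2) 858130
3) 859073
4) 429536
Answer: 3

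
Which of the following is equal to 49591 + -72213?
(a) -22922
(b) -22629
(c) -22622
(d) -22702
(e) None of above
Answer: c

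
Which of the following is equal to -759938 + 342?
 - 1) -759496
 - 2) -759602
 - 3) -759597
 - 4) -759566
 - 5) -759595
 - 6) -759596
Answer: 6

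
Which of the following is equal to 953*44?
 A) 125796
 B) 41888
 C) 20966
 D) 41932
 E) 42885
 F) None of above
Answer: D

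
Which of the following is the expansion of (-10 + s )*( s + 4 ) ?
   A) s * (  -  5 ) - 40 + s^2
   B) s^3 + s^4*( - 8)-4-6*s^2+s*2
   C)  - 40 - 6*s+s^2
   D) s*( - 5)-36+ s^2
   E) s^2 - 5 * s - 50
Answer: C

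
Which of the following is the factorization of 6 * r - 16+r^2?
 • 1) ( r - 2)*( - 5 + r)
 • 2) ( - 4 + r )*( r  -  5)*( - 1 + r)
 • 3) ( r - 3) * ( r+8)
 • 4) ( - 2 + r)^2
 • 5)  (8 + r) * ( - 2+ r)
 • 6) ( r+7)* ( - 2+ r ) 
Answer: 5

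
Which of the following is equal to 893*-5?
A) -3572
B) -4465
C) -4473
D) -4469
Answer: B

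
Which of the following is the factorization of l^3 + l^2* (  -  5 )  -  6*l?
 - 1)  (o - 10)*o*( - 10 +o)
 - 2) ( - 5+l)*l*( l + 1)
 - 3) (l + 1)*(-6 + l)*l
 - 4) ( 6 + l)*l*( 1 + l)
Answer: 3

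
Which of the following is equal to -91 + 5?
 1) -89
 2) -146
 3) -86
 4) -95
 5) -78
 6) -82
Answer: 3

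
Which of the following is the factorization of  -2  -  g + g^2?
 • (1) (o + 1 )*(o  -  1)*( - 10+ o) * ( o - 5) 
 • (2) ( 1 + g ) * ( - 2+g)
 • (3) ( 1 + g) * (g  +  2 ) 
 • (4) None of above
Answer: 2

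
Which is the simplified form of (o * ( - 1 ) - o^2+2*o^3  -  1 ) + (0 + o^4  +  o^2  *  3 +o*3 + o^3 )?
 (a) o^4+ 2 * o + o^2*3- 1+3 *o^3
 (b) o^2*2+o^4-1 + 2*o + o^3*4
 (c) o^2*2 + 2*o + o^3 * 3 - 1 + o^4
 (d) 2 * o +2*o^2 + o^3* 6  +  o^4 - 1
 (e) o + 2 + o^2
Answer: c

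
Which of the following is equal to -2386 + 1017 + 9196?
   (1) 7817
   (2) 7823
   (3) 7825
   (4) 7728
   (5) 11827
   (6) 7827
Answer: 6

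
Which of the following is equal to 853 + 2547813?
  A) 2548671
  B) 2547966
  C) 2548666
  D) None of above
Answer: C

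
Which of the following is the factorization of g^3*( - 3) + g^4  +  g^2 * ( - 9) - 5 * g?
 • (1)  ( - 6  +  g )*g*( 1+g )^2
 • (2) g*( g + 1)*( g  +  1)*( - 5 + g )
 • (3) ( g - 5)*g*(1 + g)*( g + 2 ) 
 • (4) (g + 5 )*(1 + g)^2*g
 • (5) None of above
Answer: 2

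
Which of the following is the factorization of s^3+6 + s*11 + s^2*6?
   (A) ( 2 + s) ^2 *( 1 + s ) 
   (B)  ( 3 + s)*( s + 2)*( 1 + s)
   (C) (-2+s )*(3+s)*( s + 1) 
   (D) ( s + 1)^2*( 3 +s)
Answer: B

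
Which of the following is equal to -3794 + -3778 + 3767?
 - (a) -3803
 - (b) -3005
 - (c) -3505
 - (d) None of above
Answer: d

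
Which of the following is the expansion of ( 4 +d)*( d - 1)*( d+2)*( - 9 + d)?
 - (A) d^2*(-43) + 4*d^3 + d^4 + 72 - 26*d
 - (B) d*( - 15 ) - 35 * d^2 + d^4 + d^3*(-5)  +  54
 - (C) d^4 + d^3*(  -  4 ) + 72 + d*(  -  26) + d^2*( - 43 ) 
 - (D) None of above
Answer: C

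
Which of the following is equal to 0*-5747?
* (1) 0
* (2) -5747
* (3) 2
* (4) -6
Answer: 1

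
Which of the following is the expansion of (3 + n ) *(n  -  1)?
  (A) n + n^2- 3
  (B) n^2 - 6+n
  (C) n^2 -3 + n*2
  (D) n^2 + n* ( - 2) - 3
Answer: C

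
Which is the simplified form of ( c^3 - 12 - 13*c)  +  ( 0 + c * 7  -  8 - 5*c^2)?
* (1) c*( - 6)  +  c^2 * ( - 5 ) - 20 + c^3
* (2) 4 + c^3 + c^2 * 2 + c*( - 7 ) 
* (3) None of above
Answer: 1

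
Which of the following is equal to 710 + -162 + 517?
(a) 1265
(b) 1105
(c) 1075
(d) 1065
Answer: d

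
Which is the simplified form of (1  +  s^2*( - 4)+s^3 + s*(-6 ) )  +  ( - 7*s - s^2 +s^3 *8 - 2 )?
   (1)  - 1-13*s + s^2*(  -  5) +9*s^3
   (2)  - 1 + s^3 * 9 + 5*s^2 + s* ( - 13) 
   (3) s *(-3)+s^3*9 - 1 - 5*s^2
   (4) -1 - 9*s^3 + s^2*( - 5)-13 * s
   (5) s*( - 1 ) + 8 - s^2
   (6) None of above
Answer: 1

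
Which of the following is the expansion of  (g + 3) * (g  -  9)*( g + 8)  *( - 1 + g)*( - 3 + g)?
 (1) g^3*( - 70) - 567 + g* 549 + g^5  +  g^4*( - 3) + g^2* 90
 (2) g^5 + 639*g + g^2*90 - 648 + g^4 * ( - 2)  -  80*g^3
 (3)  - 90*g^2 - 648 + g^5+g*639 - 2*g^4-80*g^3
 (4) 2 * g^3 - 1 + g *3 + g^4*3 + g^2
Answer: 2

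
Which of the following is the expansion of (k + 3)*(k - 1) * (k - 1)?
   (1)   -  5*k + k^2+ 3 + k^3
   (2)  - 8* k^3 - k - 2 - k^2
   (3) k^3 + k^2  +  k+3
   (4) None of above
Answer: 1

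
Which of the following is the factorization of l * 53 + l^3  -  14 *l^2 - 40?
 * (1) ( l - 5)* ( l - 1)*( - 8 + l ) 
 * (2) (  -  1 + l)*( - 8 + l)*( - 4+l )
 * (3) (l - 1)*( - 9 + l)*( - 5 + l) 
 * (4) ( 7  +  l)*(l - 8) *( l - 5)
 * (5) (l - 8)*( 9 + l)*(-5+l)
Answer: 1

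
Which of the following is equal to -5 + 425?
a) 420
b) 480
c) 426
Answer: a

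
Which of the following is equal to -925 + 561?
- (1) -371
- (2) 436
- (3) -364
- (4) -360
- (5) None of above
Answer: 3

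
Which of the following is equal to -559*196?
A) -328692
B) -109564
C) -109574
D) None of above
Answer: B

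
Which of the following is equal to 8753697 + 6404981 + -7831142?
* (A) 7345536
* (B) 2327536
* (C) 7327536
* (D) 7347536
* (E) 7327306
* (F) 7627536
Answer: C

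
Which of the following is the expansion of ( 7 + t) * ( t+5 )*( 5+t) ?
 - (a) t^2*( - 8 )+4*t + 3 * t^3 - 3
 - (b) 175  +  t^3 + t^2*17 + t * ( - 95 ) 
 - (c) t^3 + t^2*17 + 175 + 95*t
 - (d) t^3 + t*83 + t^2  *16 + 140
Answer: c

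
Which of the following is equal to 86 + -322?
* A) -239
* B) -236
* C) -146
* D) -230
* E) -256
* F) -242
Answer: B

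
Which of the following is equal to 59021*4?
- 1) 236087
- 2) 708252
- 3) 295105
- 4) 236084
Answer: 4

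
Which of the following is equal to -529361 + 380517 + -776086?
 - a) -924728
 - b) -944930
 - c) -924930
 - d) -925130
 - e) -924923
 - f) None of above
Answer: c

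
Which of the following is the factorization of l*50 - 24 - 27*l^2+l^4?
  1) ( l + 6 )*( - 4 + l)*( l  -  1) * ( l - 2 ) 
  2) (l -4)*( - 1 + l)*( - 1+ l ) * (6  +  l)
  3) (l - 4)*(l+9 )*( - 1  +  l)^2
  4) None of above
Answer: 2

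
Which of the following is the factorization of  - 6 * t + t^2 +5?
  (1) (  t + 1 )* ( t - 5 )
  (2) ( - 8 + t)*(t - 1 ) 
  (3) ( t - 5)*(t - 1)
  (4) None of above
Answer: 3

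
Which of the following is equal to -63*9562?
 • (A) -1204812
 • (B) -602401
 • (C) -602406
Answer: C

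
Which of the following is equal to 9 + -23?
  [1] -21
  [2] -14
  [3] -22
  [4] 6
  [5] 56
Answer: 2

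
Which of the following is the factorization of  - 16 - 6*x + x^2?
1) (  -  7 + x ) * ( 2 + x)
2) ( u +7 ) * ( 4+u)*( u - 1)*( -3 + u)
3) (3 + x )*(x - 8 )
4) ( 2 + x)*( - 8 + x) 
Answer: 4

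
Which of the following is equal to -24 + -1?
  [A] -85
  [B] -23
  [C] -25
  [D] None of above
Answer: C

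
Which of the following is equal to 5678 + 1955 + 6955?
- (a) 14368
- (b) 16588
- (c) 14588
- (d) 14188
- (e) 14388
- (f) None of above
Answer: c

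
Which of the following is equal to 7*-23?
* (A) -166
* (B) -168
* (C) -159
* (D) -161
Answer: D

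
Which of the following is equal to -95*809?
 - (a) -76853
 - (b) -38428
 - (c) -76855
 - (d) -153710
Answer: c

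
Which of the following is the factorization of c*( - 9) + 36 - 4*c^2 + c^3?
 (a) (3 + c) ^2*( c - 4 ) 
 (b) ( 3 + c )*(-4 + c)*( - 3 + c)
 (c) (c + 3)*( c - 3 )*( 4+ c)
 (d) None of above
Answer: b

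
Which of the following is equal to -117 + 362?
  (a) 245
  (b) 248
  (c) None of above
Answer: a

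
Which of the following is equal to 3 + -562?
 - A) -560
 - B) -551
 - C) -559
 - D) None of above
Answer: C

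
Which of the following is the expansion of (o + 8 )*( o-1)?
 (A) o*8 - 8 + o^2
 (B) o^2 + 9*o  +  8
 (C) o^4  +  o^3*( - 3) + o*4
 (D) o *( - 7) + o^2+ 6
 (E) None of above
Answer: E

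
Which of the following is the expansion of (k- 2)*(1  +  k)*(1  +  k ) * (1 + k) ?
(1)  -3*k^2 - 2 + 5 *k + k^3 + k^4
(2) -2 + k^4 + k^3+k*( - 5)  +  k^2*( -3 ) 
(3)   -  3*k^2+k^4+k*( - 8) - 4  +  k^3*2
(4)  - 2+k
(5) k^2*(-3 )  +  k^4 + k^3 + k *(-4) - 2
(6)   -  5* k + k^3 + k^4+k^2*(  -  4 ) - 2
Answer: 2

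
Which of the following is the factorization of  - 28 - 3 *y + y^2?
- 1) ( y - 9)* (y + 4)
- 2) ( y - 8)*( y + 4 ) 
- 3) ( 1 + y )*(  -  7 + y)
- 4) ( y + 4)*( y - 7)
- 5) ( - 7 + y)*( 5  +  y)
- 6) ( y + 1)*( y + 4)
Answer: 4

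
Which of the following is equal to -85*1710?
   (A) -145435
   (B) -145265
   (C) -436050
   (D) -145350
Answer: D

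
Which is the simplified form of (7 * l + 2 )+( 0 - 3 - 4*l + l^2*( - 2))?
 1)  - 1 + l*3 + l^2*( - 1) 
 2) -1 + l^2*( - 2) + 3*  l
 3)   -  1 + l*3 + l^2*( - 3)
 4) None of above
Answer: 2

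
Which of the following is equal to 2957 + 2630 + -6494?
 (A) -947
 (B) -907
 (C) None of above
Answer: B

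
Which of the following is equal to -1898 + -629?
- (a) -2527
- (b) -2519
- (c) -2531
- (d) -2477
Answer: a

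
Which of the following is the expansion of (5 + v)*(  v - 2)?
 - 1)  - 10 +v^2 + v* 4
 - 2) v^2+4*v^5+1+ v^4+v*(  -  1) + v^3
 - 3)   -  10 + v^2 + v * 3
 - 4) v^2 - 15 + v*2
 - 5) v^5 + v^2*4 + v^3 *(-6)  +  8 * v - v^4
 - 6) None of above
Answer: 3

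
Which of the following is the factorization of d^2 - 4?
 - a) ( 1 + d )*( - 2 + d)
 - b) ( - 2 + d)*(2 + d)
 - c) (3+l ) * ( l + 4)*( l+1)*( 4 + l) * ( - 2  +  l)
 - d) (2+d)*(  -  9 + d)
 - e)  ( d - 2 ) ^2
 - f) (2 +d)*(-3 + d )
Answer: b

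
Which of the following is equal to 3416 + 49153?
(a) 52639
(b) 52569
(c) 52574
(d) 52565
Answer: b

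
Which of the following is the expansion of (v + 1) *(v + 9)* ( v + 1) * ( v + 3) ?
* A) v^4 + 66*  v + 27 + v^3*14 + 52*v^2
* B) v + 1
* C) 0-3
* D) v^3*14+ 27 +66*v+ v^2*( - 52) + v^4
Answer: A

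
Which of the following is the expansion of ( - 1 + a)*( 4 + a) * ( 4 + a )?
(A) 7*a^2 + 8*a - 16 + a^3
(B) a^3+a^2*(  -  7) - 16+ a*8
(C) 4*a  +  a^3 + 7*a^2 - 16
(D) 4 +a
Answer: A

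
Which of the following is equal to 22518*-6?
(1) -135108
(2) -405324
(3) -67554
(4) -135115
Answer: 1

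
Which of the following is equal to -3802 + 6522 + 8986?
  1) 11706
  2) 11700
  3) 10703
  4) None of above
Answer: 1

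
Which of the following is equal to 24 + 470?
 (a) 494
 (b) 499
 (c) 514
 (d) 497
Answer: a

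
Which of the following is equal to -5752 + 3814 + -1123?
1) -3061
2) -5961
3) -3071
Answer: 1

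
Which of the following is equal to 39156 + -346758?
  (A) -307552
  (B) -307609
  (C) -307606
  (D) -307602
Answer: D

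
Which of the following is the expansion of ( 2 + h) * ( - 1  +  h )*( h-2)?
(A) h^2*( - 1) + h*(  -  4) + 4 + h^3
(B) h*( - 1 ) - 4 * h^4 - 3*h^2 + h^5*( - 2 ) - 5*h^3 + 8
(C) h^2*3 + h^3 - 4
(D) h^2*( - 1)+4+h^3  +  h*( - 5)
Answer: A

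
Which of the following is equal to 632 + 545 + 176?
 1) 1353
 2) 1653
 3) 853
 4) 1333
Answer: 1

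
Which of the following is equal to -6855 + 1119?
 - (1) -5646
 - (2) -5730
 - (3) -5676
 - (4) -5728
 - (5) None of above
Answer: 5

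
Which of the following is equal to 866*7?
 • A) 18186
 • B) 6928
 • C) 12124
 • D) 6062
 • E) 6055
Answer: D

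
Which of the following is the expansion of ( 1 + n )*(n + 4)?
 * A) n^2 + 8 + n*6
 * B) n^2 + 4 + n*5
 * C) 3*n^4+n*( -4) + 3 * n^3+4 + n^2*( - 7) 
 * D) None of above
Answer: B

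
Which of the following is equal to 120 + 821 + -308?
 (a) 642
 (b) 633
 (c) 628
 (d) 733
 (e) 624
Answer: b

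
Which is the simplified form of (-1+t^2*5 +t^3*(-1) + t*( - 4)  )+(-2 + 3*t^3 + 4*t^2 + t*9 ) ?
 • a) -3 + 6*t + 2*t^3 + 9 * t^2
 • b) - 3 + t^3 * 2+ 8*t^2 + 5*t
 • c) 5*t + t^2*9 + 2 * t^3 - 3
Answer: c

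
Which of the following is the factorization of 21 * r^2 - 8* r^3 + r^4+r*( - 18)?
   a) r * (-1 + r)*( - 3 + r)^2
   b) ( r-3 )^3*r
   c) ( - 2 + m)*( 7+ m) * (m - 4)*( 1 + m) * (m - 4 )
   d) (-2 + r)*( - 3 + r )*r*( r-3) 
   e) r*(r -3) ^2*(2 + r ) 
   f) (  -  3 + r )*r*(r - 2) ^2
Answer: d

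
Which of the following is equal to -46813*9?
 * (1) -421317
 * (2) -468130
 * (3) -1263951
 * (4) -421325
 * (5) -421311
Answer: 1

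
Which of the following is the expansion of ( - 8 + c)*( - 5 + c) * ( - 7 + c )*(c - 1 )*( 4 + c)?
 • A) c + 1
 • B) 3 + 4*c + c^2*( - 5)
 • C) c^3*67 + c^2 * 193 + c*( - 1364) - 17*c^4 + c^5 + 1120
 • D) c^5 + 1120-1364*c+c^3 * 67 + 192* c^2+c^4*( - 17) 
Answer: C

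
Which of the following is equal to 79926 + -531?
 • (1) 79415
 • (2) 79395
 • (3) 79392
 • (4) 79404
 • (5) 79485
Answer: 2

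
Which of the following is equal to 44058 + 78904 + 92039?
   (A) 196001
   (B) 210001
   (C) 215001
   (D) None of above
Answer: C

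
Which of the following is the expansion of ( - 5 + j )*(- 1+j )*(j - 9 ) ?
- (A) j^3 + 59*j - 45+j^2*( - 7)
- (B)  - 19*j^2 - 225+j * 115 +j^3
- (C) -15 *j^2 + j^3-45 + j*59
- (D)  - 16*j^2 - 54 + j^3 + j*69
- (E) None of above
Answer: C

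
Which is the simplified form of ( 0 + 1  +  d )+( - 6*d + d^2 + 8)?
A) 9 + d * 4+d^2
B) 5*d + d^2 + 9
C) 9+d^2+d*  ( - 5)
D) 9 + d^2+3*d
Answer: C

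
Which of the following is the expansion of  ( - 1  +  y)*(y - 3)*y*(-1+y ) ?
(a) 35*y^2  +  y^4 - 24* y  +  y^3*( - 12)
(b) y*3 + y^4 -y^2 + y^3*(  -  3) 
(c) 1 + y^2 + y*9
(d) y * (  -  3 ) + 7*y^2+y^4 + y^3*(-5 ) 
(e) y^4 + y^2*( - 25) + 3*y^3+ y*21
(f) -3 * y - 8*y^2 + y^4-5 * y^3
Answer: d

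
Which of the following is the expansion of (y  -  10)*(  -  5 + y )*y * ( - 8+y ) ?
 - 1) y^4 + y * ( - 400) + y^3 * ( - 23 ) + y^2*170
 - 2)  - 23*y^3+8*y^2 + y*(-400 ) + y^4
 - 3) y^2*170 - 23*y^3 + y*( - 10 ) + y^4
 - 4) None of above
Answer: 1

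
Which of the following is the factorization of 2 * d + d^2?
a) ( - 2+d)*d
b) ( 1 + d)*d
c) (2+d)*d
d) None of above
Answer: c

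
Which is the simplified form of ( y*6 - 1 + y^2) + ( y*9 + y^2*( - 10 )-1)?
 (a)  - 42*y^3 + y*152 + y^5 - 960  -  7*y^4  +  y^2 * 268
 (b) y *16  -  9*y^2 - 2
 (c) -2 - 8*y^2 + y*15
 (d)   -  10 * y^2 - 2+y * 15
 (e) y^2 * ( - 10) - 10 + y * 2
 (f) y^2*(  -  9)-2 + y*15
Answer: f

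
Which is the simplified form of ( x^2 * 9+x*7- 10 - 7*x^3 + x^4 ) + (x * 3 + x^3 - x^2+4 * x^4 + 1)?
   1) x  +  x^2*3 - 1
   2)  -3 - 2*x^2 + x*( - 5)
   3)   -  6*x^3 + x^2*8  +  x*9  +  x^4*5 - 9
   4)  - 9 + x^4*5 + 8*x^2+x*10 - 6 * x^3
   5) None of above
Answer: 4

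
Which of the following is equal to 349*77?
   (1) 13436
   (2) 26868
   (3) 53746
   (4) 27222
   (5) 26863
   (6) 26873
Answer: 6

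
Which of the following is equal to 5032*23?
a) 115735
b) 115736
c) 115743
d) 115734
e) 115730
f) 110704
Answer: b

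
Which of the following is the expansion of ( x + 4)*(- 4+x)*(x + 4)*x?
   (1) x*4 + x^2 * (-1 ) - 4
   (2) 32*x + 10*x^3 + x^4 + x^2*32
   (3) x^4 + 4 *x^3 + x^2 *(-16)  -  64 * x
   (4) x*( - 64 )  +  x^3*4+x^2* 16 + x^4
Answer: 3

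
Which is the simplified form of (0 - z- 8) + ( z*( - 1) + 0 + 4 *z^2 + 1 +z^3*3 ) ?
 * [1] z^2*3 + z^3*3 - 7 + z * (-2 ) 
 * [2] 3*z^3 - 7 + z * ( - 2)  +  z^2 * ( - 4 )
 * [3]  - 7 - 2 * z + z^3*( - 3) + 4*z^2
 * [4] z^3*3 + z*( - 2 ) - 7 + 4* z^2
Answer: 4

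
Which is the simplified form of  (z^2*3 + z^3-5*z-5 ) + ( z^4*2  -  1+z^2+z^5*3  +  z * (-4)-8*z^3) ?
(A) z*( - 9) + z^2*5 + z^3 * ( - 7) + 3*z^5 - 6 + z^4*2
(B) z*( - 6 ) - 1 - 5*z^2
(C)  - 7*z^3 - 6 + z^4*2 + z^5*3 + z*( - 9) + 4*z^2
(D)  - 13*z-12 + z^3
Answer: C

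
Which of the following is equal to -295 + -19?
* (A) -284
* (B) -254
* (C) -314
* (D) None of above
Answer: C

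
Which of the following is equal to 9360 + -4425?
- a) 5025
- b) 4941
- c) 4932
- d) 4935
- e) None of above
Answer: d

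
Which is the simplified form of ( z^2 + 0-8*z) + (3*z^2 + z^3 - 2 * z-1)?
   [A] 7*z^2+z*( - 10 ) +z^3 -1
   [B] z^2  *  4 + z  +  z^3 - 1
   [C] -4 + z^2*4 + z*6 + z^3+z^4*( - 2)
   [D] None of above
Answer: D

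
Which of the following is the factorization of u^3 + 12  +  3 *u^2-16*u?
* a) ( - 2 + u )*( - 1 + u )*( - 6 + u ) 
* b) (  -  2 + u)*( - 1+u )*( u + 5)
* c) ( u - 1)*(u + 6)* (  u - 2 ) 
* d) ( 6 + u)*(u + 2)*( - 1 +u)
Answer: c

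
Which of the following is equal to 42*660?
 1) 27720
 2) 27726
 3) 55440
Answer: 1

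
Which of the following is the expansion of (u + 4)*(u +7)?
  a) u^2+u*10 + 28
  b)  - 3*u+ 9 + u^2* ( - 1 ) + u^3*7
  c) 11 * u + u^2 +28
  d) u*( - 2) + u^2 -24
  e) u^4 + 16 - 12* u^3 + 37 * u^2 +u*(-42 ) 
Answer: c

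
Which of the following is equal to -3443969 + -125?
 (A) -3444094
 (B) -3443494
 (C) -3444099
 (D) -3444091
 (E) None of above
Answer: A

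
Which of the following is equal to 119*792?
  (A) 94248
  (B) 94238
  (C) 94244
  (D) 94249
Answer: A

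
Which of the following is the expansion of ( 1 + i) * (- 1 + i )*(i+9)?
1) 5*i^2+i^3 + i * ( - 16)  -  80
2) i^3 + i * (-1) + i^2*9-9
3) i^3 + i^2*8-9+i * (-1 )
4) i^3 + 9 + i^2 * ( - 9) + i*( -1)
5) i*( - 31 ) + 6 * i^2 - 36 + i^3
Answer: 2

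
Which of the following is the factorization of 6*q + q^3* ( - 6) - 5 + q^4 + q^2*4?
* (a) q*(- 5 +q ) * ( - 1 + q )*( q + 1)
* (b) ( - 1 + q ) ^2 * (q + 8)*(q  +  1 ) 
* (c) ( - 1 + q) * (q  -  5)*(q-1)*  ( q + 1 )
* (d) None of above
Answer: c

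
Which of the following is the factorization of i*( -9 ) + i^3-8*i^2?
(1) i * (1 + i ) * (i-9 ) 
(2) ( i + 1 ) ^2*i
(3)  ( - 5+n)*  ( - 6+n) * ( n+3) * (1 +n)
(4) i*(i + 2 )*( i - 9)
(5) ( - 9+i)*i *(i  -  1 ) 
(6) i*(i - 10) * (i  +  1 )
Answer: 1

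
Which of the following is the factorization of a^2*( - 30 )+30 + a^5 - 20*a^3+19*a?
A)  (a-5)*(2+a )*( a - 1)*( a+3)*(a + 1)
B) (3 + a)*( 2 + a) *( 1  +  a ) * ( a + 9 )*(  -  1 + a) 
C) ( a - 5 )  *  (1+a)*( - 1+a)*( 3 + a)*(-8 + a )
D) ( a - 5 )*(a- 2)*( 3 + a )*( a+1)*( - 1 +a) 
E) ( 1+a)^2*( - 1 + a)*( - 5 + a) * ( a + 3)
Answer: A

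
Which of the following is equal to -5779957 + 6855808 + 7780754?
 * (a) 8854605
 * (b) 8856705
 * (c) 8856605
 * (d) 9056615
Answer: c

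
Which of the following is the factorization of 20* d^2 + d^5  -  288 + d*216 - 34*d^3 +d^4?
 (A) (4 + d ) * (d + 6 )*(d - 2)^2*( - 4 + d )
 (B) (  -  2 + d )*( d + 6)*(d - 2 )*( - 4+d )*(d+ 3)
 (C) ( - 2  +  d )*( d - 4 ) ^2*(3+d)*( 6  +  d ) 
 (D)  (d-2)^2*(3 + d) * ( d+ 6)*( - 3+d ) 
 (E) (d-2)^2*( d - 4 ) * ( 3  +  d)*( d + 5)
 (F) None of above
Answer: B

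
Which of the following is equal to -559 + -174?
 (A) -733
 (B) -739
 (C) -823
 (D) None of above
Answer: A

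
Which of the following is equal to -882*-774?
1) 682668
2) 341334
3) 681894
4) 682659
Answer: 1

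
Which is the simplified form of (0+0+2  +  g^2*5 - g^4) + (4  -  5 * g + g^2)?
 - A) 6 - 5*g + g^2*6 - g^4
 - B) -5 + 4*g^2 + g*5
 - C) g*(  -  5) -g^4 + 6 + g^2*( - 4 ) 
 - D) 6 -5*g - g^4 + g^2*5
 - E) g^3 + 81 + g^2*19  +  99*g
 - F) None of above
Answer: A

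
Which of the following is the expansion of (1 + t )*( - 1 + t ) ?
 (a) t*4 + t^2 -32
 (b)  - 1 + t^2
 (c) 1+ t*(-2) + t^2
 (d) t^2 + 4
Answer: b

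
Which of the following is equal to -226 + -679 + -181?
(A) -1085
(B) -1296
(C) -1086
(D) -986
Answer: C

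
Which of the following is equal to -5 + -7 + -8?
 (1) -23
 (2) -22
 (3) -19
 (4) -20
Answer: 4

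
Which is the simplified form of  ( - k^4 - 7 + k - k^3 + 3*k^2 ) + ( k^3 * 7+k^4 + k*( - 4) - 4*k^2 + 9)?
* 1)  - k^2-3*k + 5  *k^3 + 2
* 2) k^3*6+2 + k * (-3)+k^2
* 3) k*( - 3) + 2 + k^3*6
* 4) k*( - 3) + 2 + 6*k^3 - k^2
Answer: 4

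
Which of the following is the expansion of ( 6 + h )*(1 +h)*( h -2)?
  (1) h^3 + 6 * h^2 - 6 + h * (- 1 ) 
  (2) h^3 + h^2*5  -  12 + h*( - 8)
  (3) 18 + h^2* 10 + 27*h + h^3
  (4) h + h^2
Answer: 2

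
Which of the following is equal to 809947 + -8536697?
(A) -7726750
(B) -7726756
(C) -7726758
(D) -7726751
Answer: A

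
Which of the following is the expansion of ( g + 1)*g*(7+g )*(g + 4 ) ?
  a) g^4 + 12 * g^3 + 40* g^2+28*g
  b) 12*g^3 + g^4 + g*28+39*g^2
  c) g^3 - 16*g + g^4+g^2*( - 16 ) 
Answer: b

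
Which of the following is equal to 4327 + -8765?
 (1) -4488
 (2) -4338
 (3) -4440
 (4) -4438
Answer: 4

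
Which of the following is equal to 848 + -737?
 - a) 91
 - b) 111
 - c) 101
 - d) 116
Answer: b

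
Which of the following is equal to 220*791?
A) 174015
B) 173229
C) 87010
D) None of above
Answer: D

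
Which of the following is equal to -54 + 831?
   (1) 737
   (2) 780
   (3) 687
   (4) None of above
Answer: 4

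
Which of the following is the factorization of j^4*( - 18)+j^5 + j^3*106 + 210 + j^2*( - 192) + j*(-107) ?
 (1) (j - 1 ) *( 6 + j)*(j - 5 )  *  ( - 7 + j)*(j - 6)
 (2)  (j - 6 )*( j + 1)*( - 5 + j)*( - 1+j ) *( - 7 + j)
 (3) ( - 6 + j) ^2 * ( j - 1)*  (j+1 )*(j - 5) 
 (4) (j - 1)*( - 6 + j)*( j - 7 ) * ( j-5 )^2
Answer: 2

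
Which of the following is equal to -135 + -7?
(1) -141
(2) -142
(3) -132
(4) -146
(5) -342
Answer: 2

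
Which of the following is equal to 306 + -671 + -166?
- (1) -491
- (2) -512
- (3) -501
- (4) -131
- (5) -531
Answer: 5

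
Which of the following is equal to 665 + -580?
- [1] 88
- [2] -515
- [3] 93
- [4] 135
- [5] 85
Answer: 5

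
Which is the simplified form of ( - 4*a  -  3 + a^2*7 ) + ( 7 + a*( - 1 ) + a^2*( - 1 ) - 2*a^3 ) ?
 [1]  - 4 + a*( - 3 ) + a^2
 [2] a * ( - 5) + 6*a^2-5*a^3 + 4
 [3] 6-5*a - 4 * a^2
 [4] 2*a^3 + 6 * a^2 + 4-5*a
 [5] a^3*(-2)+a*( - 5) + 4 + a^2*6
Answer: 5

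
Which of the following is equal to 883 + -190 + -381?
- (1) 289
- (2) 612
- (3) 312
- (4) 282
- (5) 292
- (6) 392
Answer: 3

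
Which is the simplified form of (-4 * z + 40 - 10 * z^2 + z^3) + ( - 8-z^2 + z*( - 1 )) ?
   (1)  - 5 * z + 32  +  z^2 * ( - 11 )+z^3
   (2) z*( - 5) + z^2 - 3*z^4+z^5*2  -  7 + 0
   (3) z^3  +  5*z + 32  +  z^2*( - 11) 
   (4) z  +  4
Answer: 1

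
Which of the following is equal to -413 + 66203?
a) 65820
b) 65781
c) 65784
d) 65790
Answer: d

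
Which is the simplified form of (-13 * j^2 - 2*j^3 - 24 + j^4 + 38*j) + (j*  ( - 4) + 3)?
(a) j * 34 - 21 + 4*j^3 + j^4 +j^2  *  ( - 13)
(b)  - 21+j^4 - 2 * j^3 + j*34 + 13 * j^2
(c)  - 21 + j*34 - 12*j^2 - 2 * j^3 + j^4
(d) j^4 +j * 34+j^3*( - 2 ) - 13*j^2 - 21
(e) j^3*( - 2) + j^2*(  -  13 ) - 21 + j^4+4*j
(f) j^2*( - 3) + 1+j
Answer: d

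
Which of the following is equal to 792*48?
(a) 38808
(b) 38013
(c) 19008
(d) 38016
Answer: d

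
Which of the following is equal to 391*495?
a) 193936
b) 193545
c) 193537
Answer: b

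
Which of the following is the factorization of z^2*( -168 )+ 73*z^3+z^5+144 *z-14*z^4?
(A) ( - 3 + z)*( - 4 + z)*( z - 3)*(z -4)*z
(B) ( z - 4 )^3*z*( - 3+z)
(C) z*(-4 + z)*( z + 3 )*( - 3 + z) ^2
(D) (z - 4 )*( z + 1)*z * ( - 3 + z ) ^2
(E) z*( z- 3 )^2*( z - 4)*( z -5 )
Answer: A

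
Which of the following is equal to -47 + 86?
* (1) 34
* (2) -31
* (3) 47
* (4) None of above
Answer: 4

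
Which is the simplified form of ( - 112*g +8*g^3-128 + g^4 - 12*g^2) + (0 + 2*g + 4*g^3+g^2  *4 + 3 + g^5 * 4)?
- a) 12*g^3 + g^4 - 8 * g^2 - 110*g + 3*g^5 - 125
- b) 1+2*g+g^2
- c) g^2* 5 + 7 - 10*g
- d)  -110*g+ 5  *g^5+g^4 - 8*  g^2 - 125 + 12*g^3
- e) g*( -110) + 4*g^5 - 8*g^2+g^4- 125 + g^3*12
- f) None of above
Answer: e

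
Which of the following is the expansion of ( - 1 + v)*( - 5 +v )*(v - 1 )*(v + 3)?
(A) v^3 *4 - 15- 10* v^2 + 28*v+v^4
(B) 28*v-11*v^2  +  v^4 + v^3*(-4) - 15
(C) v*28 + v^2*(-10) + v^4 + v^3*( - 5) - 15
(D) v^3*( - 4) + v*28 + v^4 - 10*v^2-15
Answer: D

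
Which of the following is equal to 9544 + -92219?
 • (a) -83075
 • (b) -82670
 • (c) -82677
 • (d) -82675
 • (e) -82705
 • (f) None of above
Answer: d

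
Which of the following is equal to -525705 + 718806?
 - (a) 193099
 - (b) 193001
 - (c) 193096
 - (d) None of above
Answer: d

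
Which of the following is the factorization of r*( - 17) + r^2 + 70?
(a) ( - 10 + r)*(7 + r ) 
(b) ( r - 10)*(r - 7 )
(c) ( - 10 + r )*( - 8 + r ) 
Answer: b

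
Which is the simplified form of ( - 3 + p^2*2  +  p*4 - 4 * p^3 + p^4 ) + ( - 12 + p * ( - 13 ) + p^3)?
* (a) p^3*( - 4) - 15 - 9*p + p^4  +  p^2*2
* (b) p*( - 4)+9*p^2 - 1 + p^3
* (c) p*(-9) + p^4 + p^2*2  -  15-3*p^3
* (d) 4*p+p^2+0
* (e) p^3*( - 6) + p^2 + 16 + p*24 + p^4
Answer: c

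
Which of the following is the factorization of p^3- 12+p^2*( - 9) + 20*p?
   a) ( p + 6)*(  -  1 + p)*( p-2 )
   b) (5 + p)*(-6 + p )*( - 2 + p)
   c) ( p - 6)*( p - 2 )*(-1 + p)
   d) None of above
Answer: c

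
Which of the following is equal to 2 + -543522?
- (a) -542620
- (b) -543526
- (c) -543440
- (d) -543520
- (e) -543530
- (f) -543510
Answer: d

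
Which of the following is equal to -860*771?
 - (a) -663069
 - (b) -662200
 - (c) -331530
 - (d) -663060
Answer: d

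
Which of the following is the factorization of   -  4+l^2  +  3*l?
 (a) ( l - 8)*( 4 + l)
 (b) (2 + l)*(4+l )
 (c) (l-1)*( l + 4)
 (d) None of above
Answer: c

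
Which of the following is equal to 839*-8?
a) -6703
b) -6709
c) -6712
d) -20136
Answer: c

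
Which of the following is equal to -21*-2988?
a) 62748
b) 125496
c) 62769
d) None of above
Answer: a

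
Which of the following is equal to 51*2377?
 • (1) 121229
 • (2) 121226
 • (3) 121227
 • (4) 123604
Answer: 3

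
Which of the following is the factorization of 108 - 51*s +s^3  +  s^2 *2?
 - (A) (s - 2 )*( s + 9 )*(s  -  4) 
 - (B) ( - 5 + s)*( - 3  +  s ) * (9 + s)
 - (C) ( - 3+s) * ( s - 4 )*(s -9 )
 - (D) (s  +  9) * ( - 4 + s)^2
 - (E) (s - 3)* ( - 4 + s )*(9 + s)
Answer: E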